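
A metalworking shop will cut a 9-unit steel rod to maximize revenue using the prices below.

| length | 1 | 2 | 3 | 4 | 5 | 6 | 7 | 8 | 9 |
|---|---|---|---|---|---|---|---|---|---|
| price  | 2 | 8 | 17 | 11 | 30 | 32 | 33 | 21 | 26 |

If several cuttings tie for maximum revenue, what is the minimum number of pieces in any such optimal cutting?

3

Build r[k] bottom-up: r[k] = max over allowed piece i of (p[i] + r[k−i]).
r[1] = 2
r[2] = max(2+2, 8+0) = 8
r[3] = max(2+8, 8+2, 17+0) = 17
r[4] = max(2+17, 8+8, 17+2, 11+0) = 19
r[5] = max(2+19, 8+17, 17+8, 11+2, 30+0) = 30
r[6] = max(2+30, 8+19, 17+17, 11+8, 30+2, 32+0) = 34
r[7] = max(2+34, 8+30, 17+19, …, 32+2, 33+0) = 38
r[8] = max(2+38, 8+34, 17+30, …, 33+2, 21+0) = 47
r[9] = max(2+47, 8+38, 17+34, …, 21+2, 26+0) = 51
Maximum revenue is $51.
Now minimize piece count subject to staying optimal: for each k, pieces[k] = 1 + min over i with p[i]+r[k−i]=r[k] of pieces[k−i].
pieces[6] = 2
pieces[7] = 2
pieces[8] = 2
pieces[9] = 3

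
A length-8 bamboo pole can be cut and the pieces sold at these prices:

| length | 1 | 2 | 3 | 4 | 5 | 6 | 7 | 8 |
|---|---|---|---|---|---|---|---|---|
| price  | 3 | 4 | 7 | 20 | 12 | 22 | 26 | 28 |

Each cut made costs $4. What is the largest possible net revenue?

36

Let net[k] be the best obtainable value from length k. For each k, try every first piece i and keep the best of price[i] + net[k−i] minus the 4 cut fee when i<k.
net[1] = 3
net[2] = max(3+3-4, 4+0) = 4
net[3] = max(3+4-4, 4+3-4, 7+0) = 7
net[4] = max(3+7-4, 4+4-4, 7+3-4, 20+0) = 20
net[5] = max(3+20-4, 4+7-4, 7+4-4, 20+3-4, 12+0) = 19
net[6] = max(3+19-4, 4+20-4, 7+7-4, 20+4-4, 12+3-4, 22+0) = 22
net[7] = max(3+22-4, 4+19-4, 7+20-4, …, 22+3-4, 26+0) = 26
net[8] = max(3+26-4, 4+22-4, 7+19-4, …, 26+3-4, 28+0) = 36
One optimal plan: pieces 4 + 4 (1 cut) → $40 − $4 = $36.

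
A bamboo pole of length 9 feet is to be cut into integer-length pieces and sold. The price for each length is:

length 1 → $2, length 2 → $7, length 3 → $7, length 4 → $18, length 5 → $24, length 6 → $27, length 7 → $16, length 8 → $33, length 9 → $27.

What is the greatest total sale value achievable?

42

Consider every possible first cut. v[k] is the best of p[i]+v[k−i] over all sellable i≤k.
v[1] = 2
v[2] = 7
v[3] = 9  (first piece 1, then v[2]=7)
v[4] = 18
v[5] = 24
v[6] = 27
v[7] = 31  (first piece 2, then v[5]=24)
v[8] = 36  (first piece 4, then v[4]=18)
v[9] = 42  (first piece 4, then v[5]=24)
One optimal cutting: 5 + 4 → $24 + $18 = $42.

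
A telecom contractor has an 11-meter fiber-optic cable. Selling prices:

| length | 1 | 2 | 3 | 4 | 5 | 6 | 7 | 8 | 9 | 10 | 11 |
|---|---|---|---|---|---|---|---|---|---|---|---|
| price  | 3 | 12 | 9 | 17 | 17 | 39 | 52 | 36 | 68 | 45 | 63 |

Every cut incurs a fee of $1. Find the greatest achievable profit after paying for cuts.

Build r[k] bottom-up: r[k] = max over allowed piece i of (p[i] + r[k−i]) − 1 per cut.
r[1] = 3
r[2] = 12
r[3] = 14  (first piece 1, then r[2]=12)
r[4] = 23  (first piece 2, then r[2]=12)
r[5] = 25  (first piece 1, then r[4]=23)
r[6] = 39
r[7] = 52
r[8] = 54  (first piece 1, then r[7]=52)
r[9] = 68
r[10] = 70  (first piece 1, then r[9]=68)
r[11] = 79  (first piece 2, then r[9]=68)
One optimal plan: pieces 9 + 2 (1 cut) → $80 − $1 = $79.

79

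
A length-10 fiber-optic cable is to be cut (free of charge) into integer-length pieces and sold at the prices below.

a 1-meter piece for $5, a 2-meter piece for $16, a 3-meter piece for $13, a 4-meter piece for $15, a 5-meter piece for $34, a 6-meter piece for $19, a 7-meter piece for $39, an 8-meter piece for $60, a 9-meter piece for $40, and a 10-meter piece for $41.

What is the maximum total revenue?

80

Build v[k] bottom-up: v[k] = max over allowed piece i of (p[i] + v[k−i]).
v[1] = 5
v[2] = max(5+5, 16+0) = 16
v[3] = max(5+16, 16+5, 13+0) = 21
v[4] = max(5+21, 16+16, 13+5, 15+0) = 32
v[5] = max(5+32, 16+21, 13+16, 15+5, 34+0) = 37
v[6] = max(5+37, 16+32, 13+21, 15+16, 34+5, 19+0) = 48
v[7] = max(5+48, 16+37, 13+32, …, 19+5, 39+0) = 53
v[8] = max(5+53, 16+48, 13+37, …, 39+5, 60+0) = 64
v[9] = max(5+64, 16+53, 13+48, …, 60+5, 40+0) = 69
v[10] = max(5+69, 16+64, 13+53, …, 40+5, 41+0) = 80
One optimal cutting: 2 + 2 + 2 + 2 + 2 → $16 + $16 + $16 + $16 + $16 = $80.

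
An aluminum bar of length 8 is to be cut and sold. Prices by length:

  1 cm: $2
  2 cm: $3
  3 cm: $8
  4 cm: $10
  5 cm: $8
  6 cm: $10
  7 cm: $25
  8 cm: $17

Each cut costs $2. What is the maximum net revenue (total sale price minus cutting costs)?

25

Consider every possible first cut. net[k] is the best of p[i]+net[k−i] over all sellable i≤k, charging 2 whenever i<k.
net[1] = 2
net[2] = max(2+2-2, 3+0) = 3
net[3] = max(2+3-2, 3+2-2, 8+0) = 8
net[4] = max(2+8-2, 3+3-2, 8+2-2, 10+0) = 10
net[5] = max(2+10-2, 3+8-2, 8+3-2, 10+2-2, 8+0) = 10
net[6] = max(2+10-2, 3+10-2, 8+8-2, 10+3-2, 8+2-2, 10+0) = 14
net[7] = max(2+14-2, 3+10-2, 8+10-2, …, 10+2-2, 25+0) = 25
net[8] = max(2+25-2, 3+14-2, 8+10-2, …, 25+2-2, 17+0) = 25
One optimal plan: pieces 7 + 1 (1 cut) → $27 − $2 = $25.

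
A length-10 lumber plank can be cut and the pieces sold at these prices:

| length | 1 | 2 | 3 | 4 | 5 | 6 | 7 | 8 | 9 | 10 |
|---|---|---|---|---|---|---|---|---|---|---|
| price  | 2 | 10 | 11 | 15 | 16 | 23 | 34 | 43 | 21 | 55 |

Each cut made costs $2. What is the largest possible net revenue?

Consider every possible first cut. net[k] is the best of p[i]+net[k−i] over all sellable i≤k, charging 2 whenever i<k.
net[1] = 2
net[2] = 10
net[3] = 11
net[4] = 18  (first piece 2, then net[2]=10)
net[5] = 19  (first piece 2, then net[3]=11)
net[6] = 26  (first piece 2, then net[4]=18)
net[7] = 34
net[8] = 43
net[9] = 43  (first piece 1, then net[8]=43)
net[10] = 55
Best is to make no cuts and sell whole for $55.

55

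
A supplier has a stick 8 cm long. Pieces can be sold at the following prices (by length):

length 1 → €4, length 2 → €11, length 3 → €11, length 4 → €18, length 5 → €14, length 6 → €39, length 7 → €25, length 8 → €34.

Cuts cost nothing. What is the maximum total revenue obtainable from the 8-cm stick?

50

Let R[k] be the best obtainable value from length k. For each k, try every first piece i and keep the best of price[i] + R[k−i].
R[1] = 4
R[2] = 11
R[3] = 15  (first piece 1, then R[2]=11)
R[4] = 22  (first piece 2, then R[2]=11)
R[5] = 26  (first piece 1, then R[4]=22)
R[6] = 39
R[7] = 43  (first piece 1, then R[6]=39)
R[8] = 50  (first piece 2, then R[6]=39)
One optimal cutting: 6 + 2 → €39 + €11 = €50.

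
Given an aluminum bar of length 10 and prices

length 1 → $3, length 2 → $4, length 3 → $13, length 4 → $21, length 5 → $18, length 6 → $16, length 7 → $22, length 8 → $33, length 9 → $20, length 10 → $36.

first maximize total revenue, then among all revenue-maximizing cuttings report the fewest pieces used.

Let r[k] be the best obtainable value from length k. For each k, try every first piece i and keep the best of price[i] + r[k−i].
r[1] = 3
r[2] = max(3+3, 4+0) = 6
r[3] = max(3+6, 4+3, 13+0) = 13
r[4] = max(3+13, 4+6, 13+3, 21+0) = 21
r[5] = max(3+21, 4+13, 13+6, 21+3, 18+0) = 24
r[6] = max(3+24, 4+21, 13+13, 21+6, 18+3, 16+0) = 27
r[7] = max(3+27, 4+24, 13+21, …, 16+3, 22+0) = 34
r[8] = max(3+34, 4+27, 13+24, …, 22+3, 33+0) = 42
r[9] = max(3+42, 4+34, 13+27, …, 33+3, 20+0) = 45
r[10] = max(3+45, 4+42, 13+34, …, 20+3, 36+0) = 48
Maximum revenue is $48.
Now minimize piece count subject to staying optimal: for each k, pieces[k] = 1 + min over i with p[i]+r[k−i]=r[k] of pieces[k−i].
pieces[7] = 2
pieces[8] = 2
pieces[9] = 3
pieces[10] = 4

4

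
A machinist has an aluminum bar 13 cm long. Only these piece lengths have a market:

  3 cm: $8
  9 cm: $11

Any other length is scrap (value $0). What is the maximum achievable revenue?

Let r[k] be the best obtainable value from length k. For each k, try every first piece i and keep the best of price[i] + r[k−i].
r[1] = 0
r[2] = 0
r[3] = 8
r[4] = 8
r[5] = 8
r[6] = 16  (first piece 3, then r[3]=8)
r[7] = 16
r[8] = 16
r[9] = max(8+16, 11+0) = 24
r[10] = max(8+16, 11+0) = 24
r[11] = max(8+16, 11+0) = 24
r[12] = max(8+24, 11+8) = 32
r[13] = max(8+24, 11+8) = 32
One optimal cutting: pieces 3 + 3 + 3 + 3 with 1 cm of scrap → $32.

32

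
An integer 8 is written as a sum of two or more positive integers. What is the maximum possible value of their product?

18

Define m[k] = max over 1≤i<k of i · max(k−i, m[k−i]); the inner max lets the remainder stay uncut if that's better.
m[2] = 1×max(1,0) = 1×1 = 1
m[3] = max(1×2, 2×1) = 2
m[4] = max(1×3, 2×2, 3×1) = 4
m[5] = max(1×4, 2×3, 3×2, 4×1) = 6
m[6] = max(1×6, 2×4, 3×3, 4×2, 5×1) = 9
m[7] = max(1×9, 2×6, 3×4, 4×3, 5×2, 6×1) = 12
m[8] = max(1×12, 2×9, 3×6, …, 6×2, 7×1) = 18
One optimal split: 3 + 3 + 2; product 3×3×2 = 18.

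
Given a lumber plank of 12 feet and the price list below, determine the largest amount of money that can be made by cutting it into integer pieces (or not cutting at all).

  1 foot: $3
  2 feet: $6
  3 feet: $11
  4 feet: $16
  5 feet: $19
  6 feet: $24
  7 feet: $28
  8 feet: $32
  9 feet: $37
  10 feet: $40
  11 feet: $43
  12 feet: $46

48

Build v[k] bottom-up: v[k] = max over allowed piece i of (p[i] + v[k−i]).
v[1] = 3
v[2] = max(3+3, 6+0) = 6
v[3] = max(3+6, 6+3, 11+0) = 11
v[4] = max(3+11, 6+6, 11+3, 16+0) = 16
v[5] = max(3+16, 6+11, 11+6, 16+3, 19+0) = 19
v[6] = max(3+19, 6+16, 11+11, 16+6, 19+3, 24+0) = 24
v[7] = max(3+24, 6+19, 11+16, …, 24+3, 28+0) = 28
v[8] = max(3+28, 6+24, 11+19, …, 28+3, 32+0) = 32
v[9] = max(3+32, 6+28, 11+24, …, 32+3, 37+0) = 37
v[10] = max(3+37, 6+32, 11+28, …, 37+3, 40+0) = 40
v[11] = max(3+40, 6+37, 11+32, …, 40+3, 43+0) = 44
v[12] = max(3+44, 6+40, 11+37, …, 43+3, 46+0) = 48
One optimal cutting: 9 + 3 → $37 + $11 = $48.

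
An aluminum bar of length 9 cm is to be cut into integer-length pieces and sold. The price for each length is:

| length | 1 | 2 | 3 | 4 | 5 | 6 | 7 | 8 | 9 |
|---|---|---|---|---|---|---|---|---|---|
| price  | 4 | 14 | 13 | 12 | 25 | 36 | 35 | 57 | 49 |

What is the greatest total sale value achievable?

Consider every possible first cut. best[k] is the best of p[i]+best[k−i] over all sellable i≤k.
best[1] = 4
best[2] = 14
best[3] = 18  (first piece 1, then best[2]=14)
best[4] = 28  (first piece 2, then best[2]=14)
best[5] = 32  (first piece 1, then best[4]=28)
best[6] = 42  (first piece 2, then best[4]=28)
best[7] = 46  (first piece 1, then best[6]=42)
best[8] = 57
best[9] = 61  (first piece 1, then best[8]=57)
One optimal cutting: 8 + 1 → $57 + $4 = $61.

61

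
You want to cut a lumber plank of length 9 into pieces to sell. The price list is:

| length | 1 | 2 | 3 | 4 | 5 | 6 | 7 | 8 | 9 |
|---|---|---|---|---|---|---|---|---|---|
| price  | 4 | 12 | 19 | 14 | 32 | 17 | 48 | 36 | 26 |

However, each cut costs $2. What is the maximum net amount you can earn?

58

Build net[k] bottom-up: net[k] = max over allowed piece i of (p[i] + net[k−i]) − 2 per cut.
net[1] = 4
net[2] = max(4+4-2, 12+0) = 12
net[3] = max(4+12-2, 12+4-2, 19+0) = 19
net[4] = max(4+19-2, 12+12-2, 19+4-2, 14+0) = 22
net[5] = max(4+22-2, 12+19-2, 19+12-2, 14+4-2, 32+0) = 32
net[6] = max(4+32-2, 12+22-2, 19+19-2, 14+12-2, 32+4-2, 17+0) = 36
net[7] = max(4+36-2, 12+32-2, 19+22-2, …, 17+4-2, 48+0) = 48
net[8] = max(4+48-2, 12+36-2, 19+32-2, …, 48+4-2, 36+0) = 50
net[9] = max(4+50-2, 12+48-2, 19+36-2, …, 36+4-2, 26+0) = 58
One optimal plan: pieces 7 + 2 (1 cut) → $60 − $2 = $58.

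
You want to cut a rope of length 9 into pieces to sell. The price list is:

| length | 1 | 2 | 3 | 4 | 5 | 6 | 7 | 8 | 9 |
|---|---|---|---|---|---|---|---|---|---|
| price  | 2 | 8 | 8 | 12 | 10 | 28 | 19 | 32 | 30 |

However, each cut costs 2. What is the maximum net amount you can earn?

Consider every possible first cut. r[k] is the best of p[i]+r[k−i] over all sellable i≤k, charging 2 whenever i<k.
r[1] = 2
r[2] = max(2+2-2, 8+0) = 8
r[3] = max(2+8-2, 8+2-2, 8+0) = 8
r[4] = max(2+8-2, 8+8-2, 8+2-2, 12+0) = 14
r[5] = max(2+14-2, 8+8-2, 8+8-2, 12+2-2, 10+0) = 14
r[6] = max(2+14-2, 8+14-2, 8+8-2, 12+8-2, 10+2-2, 28+0) = 28
r[7] = max(2+28-2, 8+14-2, 8+14-2, …, 28+2-2, 19+0) = 28
r[8] = max(2+28-2, 8+28-2, 8+14-2, …, 19+2-2, 32+0) = 34
r[9] = max(2+34-2, 8+28-2, 8+28-2, …, 32+2-2, 30+0) = 34
One optimal plan: pieces 6 + 2 + 1 (2 cuts) → 38 − 4 = 34.

34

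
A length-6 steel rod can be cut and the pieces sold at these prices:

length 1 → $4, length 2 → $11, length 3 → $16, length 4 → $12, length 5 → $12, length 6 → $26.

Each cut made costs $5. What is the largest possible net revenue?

27

Build r[k] bottom-up: r[k] = max over allowed piece i of (p[i] + r[k−i]) − 5 per cut.
r[1] = 4
r[2] = 11
r[3] = 16
r[4] = 17  (first piece 2, then r[2]=11)
r[5] = 22  (first piece 2, then r[3]=16)
r[6] = 27  (first piece 3, then r[3]=16)
One optimal plan: pieces 3 + 3 (1 cut) → $32 − $5 = $27.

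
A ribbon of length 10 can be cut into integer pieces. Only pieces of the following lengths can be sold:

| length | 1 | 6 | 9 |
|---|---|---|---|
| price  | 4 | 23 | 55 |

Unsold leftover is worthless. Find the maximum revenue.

Let f[k] be the best obtainable value from length k. For each k, try every first piece i and keep the best of price[i] + f[k−i].
f[1] = 4
f[2] = 8  (first piece 1, then f[1]=4)
f[3] = 12  (first piece 1, then f[2]=8)
f[4] = 16  (first piece 1, then f[3]=12)
f[5] = 20  (first piece 1, then f[4]=16)
f[6] = 24  (first piece 1, then f[5]=20)
f[7] = 28  (first piece 1, then f[6]=24)
f[8] = 32  (first piece 1, then f[7]=28)
f[9] = 55
f[10] = 59  (first piece 1, then f[9]=55)
One optimal cutting: 9 + 1 → ¢59.

59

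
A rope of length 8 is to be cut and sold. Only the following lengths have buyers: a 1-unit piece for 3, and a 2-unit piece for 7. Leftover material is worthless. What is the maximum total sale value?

28

Consider every possible first cut. r[k] is the best of p[i]+r[k−i] over all sellable i≤k.
r[1] = 3
r[2] = max(3+3, 7+0) = 7
r[3] = max(3+7, 7+3) = 10
r[4] = max(3+10, 7+7) = 14
r[5] = max(3+14, 7+10) = 17
r[6] = max(3+17, 7+14) = 21
r[7] = max(3+21, 7+17) = 24
r[8] = max(3+24, 7+21) = 28
One optimal cutting: 2 + 2 + 2 + 2 → 28.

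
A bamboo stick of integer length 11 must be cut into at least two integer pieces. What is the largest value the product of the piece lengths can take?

Define f[k] = max over 1≤i<k of i · max(k−i, f[k−i]); the inner max lets the remainder stay uncut if that's better.
f[2] = 1×max(1,0) = 1×1 = 1
f[3] = max(1×2, 2×1) = 2
f[4] = max(1×3, 2×2, 3×1) = 4
f[5] = max(1×4, 2×3, 3×2, 4×1) = 6
f[6] = max(1×6, 2×4, 3×3, 4×2, 5×1) = 9
f[7] = max(1×9, 2×6, 3×4, 4×3, 5×2, 6×1) = 12
f[8] = max(1×12, 2×9, 3×6, …, 6×2, 7×1) = 18
f[9] = max(1×18, 2×12, 3×9, …, 7×2, 8×1) = 27
f[10] = max(1×27, 2×18, 3×12, …, 8×2, 9×1) = 36
f[11] = max(1×36, 2×27, 3×18, …, 9×2, 10×1) = 54
One optimal split: 3 + 3 + 3 + 2; product 3×3×3×2 = 54.

54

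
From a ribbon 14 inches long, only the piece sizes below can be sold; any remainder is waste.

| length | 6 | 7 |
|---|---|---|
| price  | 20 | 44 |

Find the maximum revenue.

88

Build f[k] bottom-up: f[k] = max over allowed piece i of (p[i] + f[k−i]).
f[1] = 0
f[2] = 0
f[3] = 0
f[4] = 0
f[5] = 0
f[6] = 20
f[7] = 44
f[8] = 44
f[9] = 44
f[10] = 44
f[11] = 44
f[12] = 44
f[13] = 64  (first piece 6, then f[7]=44)
f[14] = 88  (first piece 7, then f[7]=44)
One optimal cutting: 7 + 7 → ¢88.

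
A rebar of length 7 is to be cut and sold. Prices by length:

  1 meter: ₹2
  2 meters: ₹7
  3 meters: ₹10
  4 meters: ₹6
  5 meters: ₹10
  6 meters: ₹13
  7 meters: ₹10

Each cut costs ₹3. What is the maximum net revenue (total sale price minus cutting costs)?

Build v[k] bottom-up: v[k] = max over allowed piece i of (p[i] + v[k−i]) − 3 per cut.
v[1] = 2
v[2] = 7
v[3] = 10
v[4] = 11  (first piece 2, then v[2]=7)
v[5] = 14  (first piece 2, then v[3]=10)
v[6] = 17  (first piece 3, then v[3]=10)
v[7] = 18  (first piece 2, then v[5]=14)
One optimal plan: pieces 3 + 2 + 2 (2 cuts) → ₹24 − ₹6 = ₹18.

18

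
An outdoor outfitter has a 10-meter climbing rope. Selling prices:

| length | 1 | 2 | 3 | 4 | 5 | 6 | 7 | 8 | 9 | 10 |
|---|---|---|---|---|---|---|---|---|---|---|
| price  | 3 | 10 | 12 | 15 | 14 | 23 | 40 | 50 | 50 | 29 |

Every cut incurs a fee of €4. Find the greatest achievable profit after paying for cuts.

Build r[k] bottom-up: r[k] = max over allowed piece i of (p[i] + r[k−i]) − 4 per cut.
r[1] = 3
r[2] = max(3+3-4, 10+0) = 10
r[3] = max(3+10-4, 10+3-4, 12+0) = 12
r[4] = max(3+12-4, 10+10-4, 12+3-4, 15+0) = 16
r[5] = max(3+16-4, 10+12-4, 12+10-4, 15+3-4, 14+0) = 18
r[6] = max(3+18-4, 10+16-4, 12+12-4, 15+10-4, 14+3-4, 23+0) = 23
r[7] = max(3+23-4, 10+18-4, 12+16-4, …, 23+3-4, 40+0) = 40
r[8] = max(3+40-4, 10+23-4, 12+18-4, …, 40+3-4, 50+0) = 50
r[9] = max(3+50-4, 10+40-4, 12+23-4, …, 50+3-4, 50+0) = 50
r[10] = max(3+50-4, 10+50-4, 12+40-4, …, 50+3-4, 29+0) = 56
One optimal plan: pieces 8 + 2 (1 cut) → €60 − €4 = €56.

56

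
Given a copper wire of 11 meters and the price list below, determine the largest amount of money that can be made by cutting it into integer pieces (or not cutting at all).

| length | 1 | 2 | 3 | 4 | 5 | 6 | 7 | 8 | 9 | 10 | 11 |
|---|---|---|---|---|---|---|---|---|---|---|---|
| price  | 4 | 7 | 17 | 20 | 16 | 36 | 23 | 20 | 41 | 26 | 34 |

61

Build R[k] bottom-up: R[k] = max over allowed piece i of (p[i] + R[k−i]).
R[1] = 4
R[2] = 8  (first piece 1, then R[1]=4)
R[3] = 17
R[4] = 21  (first piece 1, then R[3]=17)
R[5] = 25  (first piece 1, then R[4]=21)
R[6] = 36
R[7] = 40  (first piece 1, then R[6]=36)
R[8] = 44  (first piece 1, then R[7]=40)
R[9] = 53  (first piece 3, then R[6]=36)
R[10] = 57  (first piece 1, then R[9]=53)
R[11] = 61  (first piece 1, then R[10]=57)
One optimal cutting: 6 + 3 + 1 + 1 → €36 + €17 + €4 + €4 = €61.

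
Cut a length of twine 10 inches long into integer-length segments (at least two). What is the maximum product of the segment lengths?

36

Let prod[k] be the best product for length k (with at least one cut). For each first piece i, the rest contributes max(k−i, prod[k−i]).
prod[2] = 1*max(1,0) = 1*1 = 1
prod[3] = max(1*2, 2*1) = 2
prod[4] = max(1*3, 2*2, 3*1) = 4
prod[5] = max(1*4, 2*3, 3*2, 4*1) = 6
prod[6] = max(1*6, 2*4, 3*3, 4*2, 5*1) = 9
prod[7] = max(1*9, 2*6, 3*4, 4*3, 5*2, 6*1) = 12
prod[8] = max(1*12, 2*9, 3*6, …, 6*2, 7*1) = 18
prod[9] = max(1*18, 2*12, 3*9, …, 7*2, 8*1) = 27
prod[10] = max(1*27, 2*18, 3*12, …, 8*2, 9*1) = 36
One optimal split: 3 + 3 + 2 + 2; product 3*3*2*2 = 36.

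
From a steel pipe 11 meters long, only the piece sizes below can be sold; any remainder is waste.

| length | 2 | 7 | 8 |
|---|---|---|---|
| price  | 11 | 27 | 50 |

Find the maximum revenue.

Let best[k] be the best obtainable value from length k. For each k, try every first piece i and keep the best of price[i] + best[k−i].
best[1] = 0
best[2] = 11
best[3] = 11
best[4] = 22  (first piece 2, then best[2]=11)
best[5] = 22
best[6] = 33  (first piece 2, then best[4]=22)
best[7] = max(11+22, 27+0) = 33
best[8] = max(11+33, 27+0, 50+0) = 50
best[9] = max(11+33, 27+11, 50+0) = 50
best[10] = max(11+50, 27+11, 50+11) = 61
best[11] = max(11+50, 27+22, 50+11) = 61
One optimal cutting: pieces 8 + 2 with 1 meter of scrap → $61.

61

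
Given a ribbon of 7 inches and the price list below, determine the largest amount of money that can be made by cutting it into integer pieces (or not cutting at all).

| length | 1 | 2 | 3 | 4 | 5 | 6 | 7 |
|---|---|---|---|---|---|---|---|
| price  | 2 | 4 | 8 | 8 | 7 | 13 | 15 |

18

Let r[k] be the best obtainable value from length k. For each k, try every first piece i and keep the best of price[i] + r[k−i].
r[1] = 2
r[2] = 4  (first piece 1, then r[1]=2)
r[3] = 8
r[4] = 10  (first piece 1, then r[3]=8)
r[5] = 12  (first piece 1, then r[4]=10)
r[6] = 16  (first piece 3, then r[3]=8)
r[7] = 18  (first piece 1, then r[6]=16)
One optimal cutting: 3 + 3 + 1 → ¢8 + ¢8 + ¢2 = ¢18.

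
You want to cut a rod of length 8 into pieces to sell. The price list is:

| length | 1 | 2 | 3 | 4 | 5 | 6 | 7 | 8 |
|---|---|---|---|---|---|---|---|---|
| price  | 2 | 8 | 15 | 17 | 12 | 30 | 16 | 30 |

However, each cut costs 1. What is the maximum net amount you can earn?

37

Let r[k] be the best obtainable value from length k. For each k, try every first piece i and keep the best of price[i] + r[k−i] minus the 1 cut fee when i<k.
r[1] = 2
r[2] = max(2+2-1, 8+0) = 8
r[3] = max(2+8-1, 8+2-1, 15+0) = 15
r[4] = max(2+15-1, 8+8-1, 15+2-1, 17+0) = 17
r[5] = max(2+17-1, 8+15-1, 15+8-1, 17+2-1, 12+0) = 22
r[6] = max(2+22-1, 8+17-1, 15+15-1, 17+8-1, 12+2-1, 30+0) = 30
r[7] = max(2+30-1, 8+22-1, 15+17-1, …, 30+2-1, 16+0) = 31
r[8] = max(2+31-1, 8+30-1, 15+22-1, …, 16+2-1, 30+0) = 37
One optimal plan: pieces 6 + 2 (1 cut) → 38 − 1 = 37.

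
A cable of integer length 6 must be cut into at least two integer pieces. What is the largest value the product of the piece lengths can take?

Let f[k] be the best product for length k (with at least one cut). For each first piece i, the rest contributes max(k−i, f[k−i]).
f[2] = 1×max(1,0) = 1×1 = 1
f[3] = max(1×2, 2×1) = 2
f[4] = max(1×3, 2×2, 3×1) = 4
f[5] = max(1×4, 2×3, 3×2, 4×1) = 6
f[6] = max(1×6, 2×4, 3×3, 4×2, 5×1) = 9
One optimal split: 3 + 3; product 3×3 = 9.

9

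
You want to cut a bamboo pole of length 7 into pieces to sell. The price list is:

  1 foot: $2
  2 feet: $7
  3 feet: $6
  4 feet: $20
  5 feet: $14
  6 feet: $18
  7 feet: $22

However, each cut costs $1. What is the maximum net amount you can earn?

27

Consider every possible first cut. r[k] is the best of p[i]+r[k−i] over all sellable i≤k, charging 1 whenever i<k.
r[1] = 2
r[2] = max(2+2-1, 7+0) = 7
r[3] = max(2+7-1, 7+2-1, 6+0) = 8
r[4] = max(2+8-1, 7+7-1, 6+2-1, 20+0) = 20
r[5] = max(2+20-1, 7+8-1, 6+7-1, 20+2-1, 14+0) = 21
r[6] = max(2+21-1, 7+20-1, 6+8-1, 20+7-1, 14+2-1, 18+0) = 26
r[7] = max(2+26-1, 7+21-1, 6+20-1, …, 18+2-1, 22+0) = 27
One optimal plan: pieces 4 + 2 + 1 (2 cuts) → $29 − $2 = $27.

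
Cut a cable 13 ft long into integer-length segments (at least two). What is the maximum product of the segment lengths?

Define prod[k] = max over 1≤i<k of i · max(k−i, prod[k−i]); the inner max lets the remainder stay uncut if that's better.
Small cases: prod[2]=1, prod[3]=2, prod[4]=4, prod[5]=6.
prod[6] = 3·max(3,2) = 3·3 = 9
prod[7] = 2·max(5,6) = 2·6 = 12
prod[8] = 2·max(6,9) = 2·9 = 18
prod[9] = 3·max(6,9) = 3·9 = 27
prod[10] = 2·max(8,18) = 2·18 = 36
prod[11] = 2·max(9,27) = 2·27 = 54
prod[12] = 3·max(9,27) = 3·27 = 81
prod[13] = 2·max(11,54) = 2·54 = 108
One optimal split: 3 + 3 + 3 + 2 + 2; product 3·3·3·2·2 = 108.

108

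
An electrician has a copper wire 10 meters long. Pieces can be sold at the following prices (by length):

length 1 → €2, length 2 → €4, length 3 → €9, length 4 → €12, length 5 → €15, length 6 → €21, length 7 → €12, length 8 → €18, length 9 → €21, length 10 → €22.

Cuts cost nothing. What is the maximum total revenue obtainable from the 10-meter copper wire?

Consider every possible first cut. best[k] is the best of p[i]+best[k−i] over all sellable i≤k.
best[1] = 2
best[2] = 4  (first piece 1, then best[1]=2)
best[3] = 9
best[4] = 12
best[5] = 15
best[6] = 21
best[7] = 23  (first piece 1, then best[6]=21)
best[8] = 25  (first piece 1, then best[7]=23)
best[9] = 30  (first piece 3, then best[6]=21)
best[10] = 33  (first piece 4, then best[6]=21)
One optimal cutting: 6 + 4 → €21 + €12 = €33.

33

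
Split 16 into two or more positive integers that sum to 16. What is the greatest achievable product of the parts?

324

Define prod[k] = max over 1≤i<k of i · max(k−i, prod[k−i]); the inner max lets the remainder stay uncut if that's better.
prod[2] = 1×max(1,0) = 1×1 = 1
prod[3] = 1×max(2,1) = 1×2 = 2
prod[4] = 2×max(2,1) = 2×2 = 4
prod[5] = 2×max(3,2) = 2×3 = 6
prod[6] = 3×max(3,2) = 3×3 = 9
prod[7] = 2×max(5,6) = 2×6 = 12
prod[8] = 2×max(6,9) = 2×9 = 18
prod[9] = 3×max(6,9) = 3×9 = 27
prod[10] = 2×max(8,18) = 2×18 = 36
prod[11] = 2×max(9,27) = 2×27 = 54
prod[12] = 3×max(9,27) = 3×27 = 81
prod[13] = 2×max(11,54) = 2×54 = 108
prod[14] = 2×max(12,81) = 2×81 = 162
prod[15] = 3×max(12,81) = 3×81 = 243
prod[16] = 2×max(14,162) = 2×162 = 324
One optimal split: 3 + 3 + 3 + 3 + 2 + 2; product 3×3×3×3×2×2 = 324.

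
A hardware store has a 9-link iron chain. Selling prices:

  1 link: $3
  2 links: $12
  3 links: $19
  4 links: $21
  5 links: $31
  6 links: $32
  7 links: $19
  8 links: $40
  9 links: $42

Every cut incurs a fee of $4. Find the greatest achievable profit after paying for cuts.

Let r[k] be the best obtainable value from length k. For each k, try every first piece i and keep the best of price[i] + r[k−i] minus the 4 cut fee when i<k.
r[1] = 3
r[2] = max(3+3-4, 12+0) = 12
r[3] = max(3+12-4, 12+3-4, 19+0) = 19
r[4] = max(3+19-4, 12+12-4, 19+3-4, 21+0) = 21
r[5] = max(3+21-4, 12+19-4, 19+12-4, 21+3-4, 31+0) = 31
r[6] = max(3+31-4, 12+21-4, 19+19-4, 21+12-4, 31+3-4, 32+0) = 34
r[7] = max(3+34-4, 12+31-4, 19+21-4, …, 32+3-4, 19+0) = 39
r[8] = max(3+39-4, 12+34-4, 19+31-4, …, 19+3-4, 40+0) = 46
r[9] = max(3+46-4, 12+39-4, 19+34-4, …, 40+3-4, 42+0) = 49
One optimal plan: pieces 3 + 3 + 3 (2 cuts) → $57 − $8 = $49.

49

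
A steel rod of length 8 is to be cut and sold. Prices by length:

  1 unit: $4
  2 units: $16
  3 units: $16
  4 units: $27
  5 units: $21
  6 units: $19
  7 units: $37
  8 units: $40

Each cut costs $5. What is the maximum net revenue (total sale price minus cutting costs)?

Consider every possible first cut. r[k] is the best of p[i]+r[k−i] over all sellable i≤k, charging 5 whenever i<k.
r[1] = 4
r[2] = 16
r[3] = 16
r[4] = 27  (first piece 2, then r[2]=16)
r[5] = 27  (first piece 2, then r[3]=16)
r[6] = 38  (first piece 2, then r[4]=27)
r[7] = 38  (first piece 2, then r[5]=27)
r[8] = 49  (first piece 2, then r[6]=38)
One optimal plan: pieces 2 + 2 + 2 + 2 (3 cuts) → $64 − $15 = $49.

49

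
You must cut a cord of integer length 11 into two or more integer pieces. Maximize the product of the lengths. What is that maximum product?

54

Fill g[k] for k=2..11: at each k try every first piece i and multiply by the better of (k−i) uncut or g[k−i].
Small cases: g[2]=1, g[3]=2, g[4]=4.
g[5] = 2·max(3,2) = 2·3 = 6
g[6] = 3·max(3,2) = 3·3 = 9
g[7] = 2·max(5,6) = 2·6 = 12
g[8] = 2·max(6,9) = 2·9 = 18
g[9] = 3·max(6,9) = 3·9 = 27
g[10] = 2·max(8,18) = 2·18 = 36
g[11] = 2·max(9,27) = 2·27 = 54
One optimal split: 3 + 3 + 3 + 2; product 3·3·3·2 = 54.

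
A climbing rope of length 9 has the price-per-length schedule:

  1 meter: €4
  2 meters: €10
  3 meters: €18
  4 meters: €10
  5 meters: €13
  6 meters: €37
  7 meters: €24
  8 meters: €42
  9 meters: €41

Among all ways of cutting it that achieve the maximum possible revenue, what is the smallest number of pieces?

2

Let r[k] be the best obtainable value from length k. For each k, try every first piece i and keep the best of price[i] + r[k−i].
r[1] = 4
r[2] = 10
r[3] = 18
r[4] = 22  (first piece 1, then r[3]=18)
r[5] = 28  (first piece 2, then r[3]=18)
r[6] = 37
r[7] = 41  (first piece 1, then r[6]=37)
r[8] = 47  (first piece 2, then r[6]=37)
r[9] = 55  (first piece 3, then r[6]=37)
Maximum revenue is €55.
Now minimize piece count subject to staying optimal: for each k, pieces[k] = 1 + min over i with p[i]+r[k−i]=r[k] of pieces[k−i].
pieces[6] = 1
pieces[7] = 2
pieces[8] = 2
pieces[9] = 2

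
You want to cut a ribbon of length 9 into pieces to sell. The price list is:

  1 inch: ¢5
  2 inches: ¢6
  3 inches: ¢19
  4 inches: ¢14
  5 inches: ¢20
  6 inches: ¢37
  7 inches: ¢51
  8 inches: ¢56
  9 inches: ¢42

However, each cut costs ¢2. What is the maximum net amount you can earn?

Consider every possible first cut. net[k] is the best of p[i]+net[k−i] over all sellable i≤k, charging 2 whenever i<k.
net[1] = 5
net[2] = 8  (first piece 1, then net[1]=5)
net[3] = 19
net[4] = 22  (first piece 1, then net[3]=19)
net[5] = 25  (first piece 1, then net[4]=22)
net[6] = 37
net[7] = 51
net[8] = 56
net[9] = 59  (first piece 1, then net[8]=56)
One optimal plan: pieces 8 + 1 (1 cut) → ¢61 − ¢2 = ¢59.

59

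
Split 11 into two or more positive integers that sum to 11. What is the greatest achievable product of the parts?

Define P[k] = max over 1≤i<k of i · max(k−i, P[k−i]); the inner max lets the remainder stay uncut if that's better.
P[2] = 1·max(1,0) = 1·1 = 1
P[3] = max(1·2, 2·1) = 2
P[4] = max(1·3, 2·2, 3·1) = 4
P[5] = max(1·4, 2·3, 3·2, 4·1) = 6
P[6] = max(1·6, 2·4, 3·3, 4·2, 5·1) = 9
P[7] = max(1·9, 2·6, 3·4, 4·3, 5·2, 6·1) = 12
P[8] = max(1·12, 2·9, 3·6, …, 6·2, 7·1) = 18
P[9] = max(1·18, 2·12, 3·9, …, 7·2, 8·1) = 27
P[10] = max(1·27, 2·18, 3·12, …, 8·2, 9·1) = 36
P[11] = max(1·36, 2·27, 3·18, …, 9·2, 10·1) = 54
One optimal split: 3 + 3 + 3 + 2; product 3·3·3·2 = 54.

54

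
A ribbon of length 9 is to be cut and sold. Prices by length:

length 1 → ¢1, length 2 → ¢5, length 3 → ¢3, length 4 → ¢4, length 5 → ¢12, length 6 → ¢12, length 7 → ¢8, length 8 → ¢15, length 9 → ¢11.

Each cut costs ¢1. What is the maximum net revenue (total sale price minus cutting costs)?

20

Let v[k] be the best obtainable value from length k. For each k, try every first piece i and keep the best of price[i] + v[k−i] minus the 1 cut fee when i<k.
v[1] = 1
v[2] = max(1+1-1, 5+0) = 5
v[3] = max(1+5-1, 5+1-1, 3+0) = 5
v[4] = max(1+5-1, 5+5-1, 3+1-1, 4+0) = 9
v[5] = max(1+9-1, 5+5-1, 3+5-1, 4+1-1, 12+0) = 12
v[6] = max(1+12-1, 5+9-1, 3+5-1, 4+5-1, 12+1-1, 12+0) = 13
v[7] = max(1+13-1, 5+12-1, 3+9-1, …, 12+1-1, 8+0) = 16
v[8] = max(1+16-1, 5+13-1, 3+12-1, …, 8+1-1, 15+0) = 17
v[9] = max(1+17-1, 5+16-1, 3+13-1, …, 15+1-1, 11+0) = 20
One optimal plan: pieces 5 + 2 + 2 (2 cuts) → ¢22 − ¢2 = ¢20.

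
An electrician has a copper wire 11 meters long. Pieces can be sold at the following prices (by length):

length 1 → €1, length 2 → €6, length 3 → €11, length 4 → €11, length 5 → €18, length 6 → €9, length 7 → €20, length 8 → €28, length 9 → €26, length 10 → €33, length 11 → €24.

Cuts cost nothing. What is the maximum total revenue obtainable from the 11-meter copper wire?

Build r[k] bottom-up: r[k] = max over allowed piece i of (p[i] + r[k−i]).
r[1] = 1
r[2] = 6
r[3] = 11
r[4] = 12  (first piece 1, then r[3]=11)
r[5] = 18
r[6] = 22  (first piece 3, then r[3]=11)
r[7] = 24  (first piece 2, then r[5]=18)
r[8] = 29  (first piece 3, then r[5]=18)
r[9] = 33  (first piece 3, then r[6]=22)
r[10] = 36  (first piece 5, then r[5]=18)
r[11] = 40  (first piece 3, then r[8]=29)
One optimal cutting: 5 + 3 + 3 → €18 + €11 + €11 = €40.

40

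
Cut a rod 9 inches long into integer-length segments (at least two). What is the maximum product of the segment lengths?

Fill m[k] for k=2..9: at each k try every first piece i and multiply by the better of (k−i) uncut or m[k−i].
m[2] = 1×max(1,0) = 1×1 = 1
m[3] = 1×max(2,1) = 1×2 = 2
m[4] = 2×max(2,1) = 2×2 = 4
m[5] = 2×max(3,2) = 2×3 = 6
m[6] = 3×max(3,2) = 3×3 = 9
m[7] = 2×max(5,6) = 2×6 = 12
m[8] = 2×max(6,9) = 2×9 = 18
m[9] = 3×max(6,9) = 3×9 = 27
One optimal split: 3 + 3 + 3; product 3×3×3 = 27.

27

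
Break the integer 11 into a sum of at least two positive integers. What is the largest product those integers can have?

54

Define f[k] = max over 1≤i<k of i · max(k−i, f[k−i]); the inner max lets the remainder stay uncut if that's better.
f[2] = 1×max(1,0) = 1×1 = 1
f[3] = max(1×2, 2×1) = 2
f[4] = max(1×3, 2×2, 3×1) = 4
f[5] = max(1×4, 2×3, 3×2, 4×1) = 6
f[6] = max(1×6, 2×4, 3×3, 4×2, 5×1) = 9
f[7] = max(1×9, 2×6, 3×4, 4×3, 5×2, 6×1) = 12
f[8] = max(1×12, 2×9, 3×6, …, 6×2, 7×1) = 18
f[9] = max(1×18, 2×12, 3×9, …, 7×2, 8×1) = 27
f[10] = max(1×27, 2×18, 3×12, …, 8×2, 9×1) = 36
f[11] = max(1×36, 2×27, 3×18, …, 9×2, 10×1) = 54
One optimal split: 3 + 3 + 3 + 2; product 3×3×3×2 = 54.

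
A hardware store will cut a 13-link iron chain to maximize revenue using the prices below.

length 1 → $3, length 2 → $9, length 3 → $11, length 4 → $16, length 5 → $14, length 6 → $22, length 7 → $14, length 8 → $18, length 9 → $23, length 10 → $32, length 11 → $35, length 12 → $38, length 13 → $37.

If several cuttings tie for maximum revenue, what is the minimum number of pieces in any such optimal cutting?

7

Consider every possible first cut. r[k] is the best of p[i]+r[k−i] over all sellable i≤k.
r[1] = 3
r[2] = max(3+3, 9+0) = 9
r[3] = max(3+9, 9+3, 11+0) = 12
r[4] = max(3+12, 9+9, 11+3, 16+0) = 18
r[5] = max(3+18, 9+12, 11+9, 16+3, 14+0) = 21
r[6] = max(3+21, 9+18, 11+12, 16+9, 14+3, 22+0) = 27
r[7] = max(3+27, 9+21, 11+18, …, 22+3, 14+0) = 30
r[8] = max(3+30, 9+27, 11+21, …, 14+3, 18+0) = 36
r[9] = max(3+36, 9+30, 11+27, …, 18+3, 23+0) = 39
r[10] = max(3+39, 9+36, 11+30, …, 23+3, 32+0) = 45
r[11] = max(3+45, 9+39, 11+36, …, 32+3, 35+0) = 48
r[12] = max(3+48, 9+45, 11+39, …, 35+3, 38+0) = 54
r[13] = max(3+54, 9+48, 11+45, …, 38+3, 37+0) = 57
Maximum revenue is $57.
Now minimize piece count subject to staying optimal: for each k, pieces[k] = 1 + min over i with p[i]+r[k−i]=r[k] of pieces[k−i].
pieces[10] = 5
pieces[11] = 6
pieces[12] = 6
pieces[13] = 7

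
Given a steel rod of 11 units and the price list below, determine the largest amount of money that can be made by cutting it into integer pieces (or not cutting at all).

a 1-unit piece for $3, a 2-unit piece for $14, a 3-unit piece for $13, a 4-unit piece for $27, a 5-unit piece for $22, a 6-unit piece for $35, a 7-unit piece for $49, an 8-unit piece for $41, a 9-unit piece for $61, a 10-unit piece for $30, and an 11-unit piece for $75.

77

Build r[k] bottom-up: r[k] = max over allowed piece i of (p[i] + r[k−i]).
r[1] = 3
r[2] = max(3+3, 14+0) = 14
r[3] = max(3+14, 14+3, 13+0) = 17
r[4] = max(3+17, 14+14, 13+3, 27+0) = 28
r[5] = max(3+28, 14+17, 13+14, 27+3, 22+0) = 31
r[6] = max(3+31, 14+28, 13+17, 27+14, 22+3, 35+0) = 42
r[7] = max(3+42, 14+31, 13+28, …, 35+3, 49+0) = 49
r[8] = max(3+49, 14+42, 13+31, …, 49+3, 41+0) = 56
r[9] = max(3+56, 14+49, 13+42, …, 41+3, 61+0) = 63
r[10] = max(3+63, 14+56, 13+49, …, 61+3, 30+0) = 70
r[11] = max(3+70, 14+63, 13+56, …, 30+3, 75+0) = 77
One optimal cutting: 7 + 2 + 2 → $49 + $14 + $14 = $77.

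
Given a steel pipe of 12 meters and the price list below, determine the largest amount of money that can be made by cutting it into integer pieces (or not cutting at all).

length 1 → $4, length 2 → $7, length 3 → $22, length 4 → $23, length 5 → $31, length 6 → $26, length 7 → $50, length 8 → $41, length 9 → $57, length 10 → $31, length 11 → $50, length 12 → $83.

Build best[k] bottom-up: best[k] = max over allowed piece i of (p[i] + best[k−i]).
best[1] = 4
best[2] = max(4+4, 7+0) = 8
best[3] = max(4+8, 7+4, 22+0) = 22
best[4] = max(4+22, 7+8, 22+4, 23+0) = 26
best[5] = max(4+26, 7+22, 22+8, 23+4, 31+0) = 31
best[6] = max(4+31, 7+26, 22+22, 23+8, 31+4, 26+0) = 44
best[7] = max(4+44, 7+31, 22+26, …, 26+4, 50+0) = 50
best[8] = max(4+50, 7+44, 22+31, …, 50+4, 41+0) = 54
best[9] = max(4+54, 7+50, 22+44, …, 41+4, 57+0) = 66
best[10] = max(4+66, 7+54, 22+50, …, 57+4, 31+0) = 72
best[11] = max(4+72, 7+66, 22+54, …, 31+4, 50+0) = 76
best[12] = max(4+76, 7+72, 22+66, …, 50+4, 83+0) = 88
One optimal cutting: 3 + 3 + 3 + 3 → $22 + $22 + $22 + $22 = $88.

88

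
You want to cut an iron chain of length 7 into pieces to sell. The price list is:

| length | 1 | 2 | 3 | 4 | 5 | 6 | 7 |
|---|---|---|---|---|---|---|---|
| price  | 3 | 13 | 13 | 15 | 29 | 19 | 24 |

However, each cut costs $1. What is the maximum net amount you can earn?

Build r[k] bottom-up: r[k] = max over allowed piece i of (p[i] + r[k−i]) − 1 per cut.
r[1] = 3
r[2] = max(3+3-1, 13+0) = 13
r[3] = max(3+13-1, 13+3-1, 13+0) = 15
r[4] = max(3+15-1, 13+13-1, 13+3-1, 15+0) = 25
r[5] = max(3+25-1, 13+15-1, 13+13-1, 15+3-1, 29+0) = 29
r[6] = max(3+29-1, 13+25-1, 13+15-1, 15+13-1, 29+3-1, 19+0) = 37
r[7] = max(3+37-1, 13+29-1, 13+25-1, …, 19+3-1, 24+0) = 41
One optimal plan: pieces 5 + 2 (1 cut) → $42 − $1 = $41.

41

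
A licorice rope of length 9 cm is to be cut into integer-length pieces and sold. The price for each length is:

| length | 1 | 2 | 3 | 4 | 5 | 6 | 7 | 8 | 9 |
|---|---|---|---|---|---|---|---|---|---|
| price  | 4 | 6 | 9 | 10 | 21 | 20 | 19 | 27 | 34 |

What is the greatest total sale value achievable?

Let R[k] be the best obtainable value from length k. For each k, try every first piece i and keep the best of price[i] + R[k−i].
R[1] = 4
R[2] = max(4+4, 6+0) = 8
R[3] = max(4+8, 6+4, 9+0) = 12
R[4] = max(4+12, 6+8, 9+4, 10+0) = 16
R[5] = max(4+16, 6+12, 9+8, 10+4, 21+0) = 21
R[6] = max(4+21, 6+16, 9+12, 10+8, 21+4, 20+0) = 25
R[7] = max(4+25, 6+21, 9+16, …, 20+4, 19+0) = 29
R[8] = max(4+29, 6+25, 9+21, …, 19+4, 27+0) = 33
R[9] = max(4+33, 6+29, 9+25, …, 27+4, 34+0) = 37
One optimal cutting: 5 + 1 + 1 + 1 + 1 → ¢21 + ¢4 + ¢4 + ¢4 + ¢4 = ¢37.

37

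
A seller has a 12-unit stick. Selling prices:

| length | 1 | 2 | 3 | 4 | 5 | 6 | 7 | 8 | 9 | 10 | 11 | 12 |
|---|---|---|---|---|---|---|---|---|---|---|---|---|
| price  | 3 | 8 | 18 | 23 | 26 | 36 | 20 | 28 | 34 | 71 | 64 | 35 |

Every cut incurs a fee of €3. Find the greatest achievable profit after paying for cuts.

Let v[k] be the best obtainable value from length k. For each k, try every first piece i and keep the best of price[i] + v[k−i] minus the 3 cut fee when i<k.
v[1] = 3
v[2] = max(3+3-3, 8+0) = 8
v[3] = max(3+8-3, 8+3-3, 18+0) = 18
v[4] = max(3+18-3, 8+8-3, 18+3-3, 23+0) = 23
v[5] = max(3+23-3, 8+18-3, 18+8-3, 23+3-3, 26+0) = 26
v[6] = max(3+26-3, 8+23-3, 18+18-3, 23+8-3, 26+3-3, 36+0) = 36
v[7] = max(3+36-3, 8+26-3, 18+23-3, …, 36+3-3, 20+0) = 38
v[8] = max(3+38-3, 8+36-3, 18+26-3, …, 20+3-3, 28+0) = 43
v[9] = max(3+43-3, 8+38-3, 18+36-3, …, 28+3-3, 34+0) = 51
v[10] = max(3+51-3, 8+43-3, 18+38-3, …, 34+3-3, 71+0) = 71
v[11] = max(3+71-3, 8+51-3, 18+43-3, …, 71+3-3, 64+0) = 71
v[12] = max(3+71-3, 8+71-3, 18+51-3, …, 64+3-3, 35+0) = 76
One optimal plan: pieces 10 + 2 (1 cut) → €79 − €3 = €76.

76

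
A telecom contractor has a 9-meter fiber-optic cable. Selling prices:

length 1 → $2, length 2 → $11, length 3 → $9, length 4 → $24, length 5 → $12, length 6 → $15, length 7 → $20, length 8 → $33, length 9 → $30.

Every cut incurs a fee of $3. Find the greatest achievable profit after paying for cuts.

44

Build v[k] bottom-up: v[k] = max over allowed piece i of (p[i] + v[k−i]) − 3 per cut.
v[1] = 2
v[2] = 11
v[3] = 10  (first piece 1, then v[2]=11)
v[4] = 24
v[5] = 23  (first piece 1, then v[4]=24)
v[6] = 32  (first piece 2, then v[4]=24)
v[7] = 31  (first piece 1, then v[6]=32)
v[8] = 45  (first piece 4, then v[4]=24)
v[9] = 44  (first piece 1, then v[8]=45)
One optimal plan: pieces 4 + 4 + 1 (2 cuts) → $50 − $6 = $44.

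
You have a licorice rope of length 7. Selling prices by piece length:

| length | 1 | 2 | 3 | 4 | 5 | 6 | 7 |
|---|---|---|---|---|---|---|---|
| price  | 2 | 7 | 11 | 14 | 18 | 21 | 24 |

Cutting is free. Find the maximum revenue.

Consider every possible first cut. R[k] is the best of p[i]+R[k−i] over all sellable i≤k.
R[1] = 2
R[2] = max(2+2, 7+0) = 7
R[3] = max(2+7, 7+2, 11+0) = 11
R[4] = max(2+11, 7+7, 11+2, 14+0) = 14
R[5] = max(2+14, 7+11, 11+7, 14+2, 18+0) = 18
R[6] = max(2+18, 7+14, 11+11, 14+7, 18+2, 21+0) = 22
R[7] = max(2+22, 7+18, 11+14, …, 21+2, 24+0) = 25
One optimal cutting: 3 + 2 + 2 → ¢11 + ¢7 + ¢7 = ¢25.

25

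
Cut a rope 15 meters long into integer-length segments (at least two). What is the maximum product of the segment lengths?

Fill f[k] for k=2..15: at each k try every first piece i and multiply by the better of (k−i) uncut or f[k−i].
f[2] = 1*max(1,0) = 1*1 = 1
f[3] = max(1*2, 2*1) = 2
f[4] = max(1*3, 2*2, 3*1) = 4
f[5] = max(1*4, 2*3, 3*2, 4*1) = 6
f[6] = max(1*6, 2*4, 3*3, 4*2, 5*1) = 9
f[7] = max(1*9, 2*6, 3*4, 4*3, 5*2, 6*1) = 12
f[8] = max(1*12, 2*9, 3*6, …, 6*2, 7*1) = 18
f[9] = max(1*18, 2*12, 3*9, …, 7*2, 8*1) = 27
f[10] = max(1*27, 2*18, 3*12, …, 8*2, 9*1) = 36
f[11] = max(1*36, 2*27, 3*18, …, 9*2, 10*1) = 54
f[12] = max(1*54, 2*36, 3*27, …, 10*2, 11*1) = 81
f[13] = max(1*81, 2*54, 3*36, …, 11*2, 12*1) = 108
f[14] = max(1*108, 2*81, 3*54, …, 12*2, 13*1) = 162
f[15] = max(1*162, 2*108, 3*81, …, 13*2, 14*1) = 243
One optimal split: 3 + 3 + 3 + 3 + 3; product 3*3*3*3*3 = 243.

243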